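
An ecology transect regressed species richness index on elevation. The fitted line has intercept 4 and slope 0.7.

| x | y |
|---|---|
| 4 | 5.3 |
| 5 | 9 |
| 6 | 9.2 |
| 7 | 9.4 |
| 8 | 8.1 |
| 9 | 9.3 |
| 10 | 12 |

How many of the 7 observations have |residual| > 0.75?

x=4: ŷ = 4 + 0.7·4 = 6.8; r = 5.3 − 6.8 = -1.5
x=5: ŷ = 4 + 0.7·5 = 7.5; r = 9 − 7.5 = 1.5
x=6: ŷ = 4 + 0.7·6 = 8.2; r = 9.2 − 8.2 = 1
x=7: ŷ = 4 + 0.7·7 = 8.9; r = 9.4 − 8.9 = 0.5
x=8: ŷ = 4 + 0.7·8 = 9.6; r = 8.1 − 9.6 = -1.5
x=9: ŷ = 4 + 0.7·9 = 10.3; r = 9.3 − 10.3 = -1
x=10: ŷ = 4 + 0.7·10 = 11; r = 12 − 11 = 1
|r| > 0.75: x=4 (|r|=1.5), x=5 (|r|=1.5), x=6 (|r|=1), x=8 (|r|=1.5), x=9 (|r|=1), x=10 (|r|=1) → 6

6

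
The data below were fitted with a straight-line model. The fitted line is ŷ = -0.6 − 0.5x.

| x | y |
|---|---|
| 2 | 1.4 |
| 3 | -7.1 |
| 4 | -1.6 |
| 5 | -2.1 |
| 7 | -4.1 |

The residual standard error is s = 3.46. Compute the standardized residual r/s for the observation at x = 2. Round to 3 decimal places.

0.867

ŷ = -0.6 − 0.5·2 = -1.6
r = 1.4 − (-1.6) = 3
r/s = 3 / 3.46 = 0.867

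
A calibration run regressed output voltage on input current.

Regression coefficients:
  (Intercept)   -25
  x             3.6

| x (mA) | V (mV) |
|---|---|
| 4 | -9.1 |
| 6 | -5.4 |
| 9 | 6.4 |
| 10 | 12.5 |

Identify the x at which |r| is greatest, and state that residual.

x=4: V̂ = -25 + 3.6·4 = -10.6; r = -9.1 − (-10.6) = 1.5
x=6: V̂ = -25 + 3.6·6 = -3.4; r = -5.4 − (-3.4) = -2
x=9: V̂ = -25 + 3.6·9 = 7.4; r = 6.4 − 7.4 = -1
x=10: V̂ = -25 + 3.6·10 = 11; r = 12.5 − 11 = 1.5
Largest |r| is 2 at x = 6, residual -2.

x = 6, r = -2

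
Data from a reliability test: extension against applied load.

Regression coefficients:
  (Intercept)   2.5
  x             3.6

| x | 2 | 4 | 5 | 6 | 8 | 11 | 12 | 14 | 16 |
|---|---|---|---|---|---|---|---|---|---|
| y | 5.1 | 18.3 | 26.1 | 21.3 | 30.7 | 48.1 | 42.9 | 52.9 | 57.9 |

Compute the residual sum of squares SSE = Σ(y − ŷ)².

SSE = 111.36

x=2: ŷ = 2.5 + 3.6·2 = 9.7; e = 5.1 − 9.7 = -4.6
x=4: ŷ = 2.5 + 3.6·4 = 16.9; e = 18.3 − 16.9 = 1.4
x=5: ŷ = 2.5 + 3.6·5 = 20.5; e = 26.1 − 20.5 = 5.6
x=6: ŷ = 2.5 + 3.6·6 = 24.1; e = 21.3 − 24.1 = -2.8
x=8: ŷ = 2.5 + 3.6·8 = 31.3; e = 30.7 − 31.3 = -0.6
x=11: ŷ = 2.5 + 3.6·11 = 42.1; e = 48.1 − 42.1 = 6
x=12: ŷ = 2.5 + 3.6·12 = 45.7; e = 42.9 − 45.7 = -2.8
x=14: ŷ = 2.5 + 3.6·14 = 52.9; e = 52.9 − 52.9 = 0
x=16: ŷ = 2.5 + 3.6·16 = 60.1; e = 57.9 − 60.1 = -2.2
SSE = 21.16 + 1.96 + 31.36 + 7.84 + 0.36 + 36 + 7.84 + 0 + 4.84 = 111.36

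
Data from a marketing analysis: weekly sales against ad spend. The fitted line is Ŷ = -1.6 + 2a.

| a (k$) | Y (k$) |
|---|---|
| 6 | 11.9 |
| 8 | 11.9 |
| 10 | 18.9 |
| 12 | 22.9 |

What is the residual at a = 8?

r = -2.5

Ŷ = -1.6 + 2·8 = 14.4
r = 11.9 − 14.4 = -2.5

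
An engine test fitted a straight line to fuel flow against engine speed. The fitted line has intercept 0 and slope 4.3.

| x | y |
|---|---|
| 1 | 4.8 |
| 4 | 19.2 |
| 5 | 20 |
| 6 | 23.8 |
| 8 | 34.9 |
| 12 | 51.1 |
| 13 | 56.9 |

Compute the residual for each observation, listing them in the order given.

0.5, 2, -1.5, -2, 0.5, -0.5, 1

x=1: ŷ = 4.3·1 = 4.3; e = 4.8 − 4.3 = 0.5
x=4: ŷ = 4.3·4 = 17.2; e = 19.2 − 17.2 = 2
x=5: ŷ = 4.3·5 = 21.5; e = 20 − 21.5 = -1.5
x=6: ŷ = 4.3·6 = 25.8; e = 23.8 − 25.8 = -2
x=8: ŷ = 4.3·8 = 34.4; e = 34.9 − 34.4 = 0.5
x=12: ŷ = 4.3·12 = 51.6; e = 51.1 − 51.6 = -0.5
x=13: ŷ = 4.3·13 = 55.9; e = 56.9 − 55.9 = 1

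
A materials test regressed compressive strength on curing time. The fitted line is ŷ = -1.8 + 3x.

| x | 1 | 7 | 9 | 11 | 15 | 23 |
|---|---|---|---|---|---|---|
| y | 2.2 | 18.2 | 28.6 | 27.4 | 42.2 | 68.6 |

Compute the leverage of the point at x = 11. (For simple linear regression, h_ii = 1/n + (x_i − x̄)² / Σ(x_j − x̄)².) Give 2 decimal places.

x̄ = (1 + 7 + 9 + 11 + 15 + 23)/6 = 11
Σ(x − x̄)² = 100 + 16 + 4 + 0 + 16 + 144 = 280
h = 1/6 + (0)²/280 = 0.166667 + 0 = 0.17

h = 0.17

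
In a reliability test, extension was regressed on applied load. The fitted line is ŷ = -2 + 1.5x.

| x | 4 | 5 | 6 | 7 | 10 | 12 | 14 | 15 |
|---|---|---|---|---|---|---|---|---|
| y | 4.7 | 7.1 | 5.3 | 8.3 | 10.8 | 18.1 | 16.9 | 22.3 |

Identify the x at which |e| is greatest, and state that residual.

x = 10, e = -2.2

x=4: ŷ = -2 + 1.5·4 = 4; e = 4.7 − 4 = 0.7
x=5: ŷ = -2 + 1.5·5 = 5.5; e = 7.1 − 5.5 = 1.6
x=6: ŷ = -2 + 1.5·6 = 7; e = 5.3 − 7 = -1.7
x=7: ŷ = -2 + 1.5·7 = 8.5; e = 8.3 − 8.5 = -0.2
x=10: ŷ = -2 + 1.5·10 = 13; e = 10.8 − 13 = -2.2
x=12: ŷ = -2 + 1.5·12 = 16; e = 18.1 − 16 = 2.1
x=14: ŷ = -2 + 1.5·14 = 19; e = 16.9 − 19 = -2.1
x=15: ŷ = -2 + 1.5·15 = 20.5; e = 22.3 − 20.5 = 1.8
Largest |e| is 2.2 at x = 10, residual -2.2.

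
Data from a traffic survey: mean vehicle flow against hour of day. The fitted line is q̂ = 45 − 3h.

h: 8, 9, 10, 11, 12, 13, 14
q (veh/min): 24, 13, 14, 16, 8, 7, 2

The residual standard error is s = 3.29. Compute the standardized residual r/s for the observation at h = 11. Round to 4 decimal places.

q̂ = 45 − 3·11 = 12
r = 16 − 12 = 4
r/s = 4 / 3.29 = 1.2158

1.2158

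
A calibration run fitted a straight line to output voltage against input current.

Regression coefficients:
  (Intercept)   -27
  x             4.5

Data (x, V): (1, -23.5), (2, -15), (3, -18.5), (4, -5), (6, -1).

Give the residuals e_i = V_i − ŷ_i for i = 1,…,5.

x=1: ŷ = -27 + 4.5·1 = -22.5; e = -23.5 − (-22.5) = -1
x=2: ŷ = -27 + 4.5·2 = -18; e = -15 − (-18) = 3
x=3: ŷ = -27 + 4.5·3 = -13.5; e = -18.5 − (-13.5) = -5
x=4: ŷ = -27 + 4.5·4 = -9; e = -5 − (-9) = 4
x=6: ŷ = -27 + 4.5·6 = 0; e = -1 − 0 = -1

-1, 3, -5, 4, -1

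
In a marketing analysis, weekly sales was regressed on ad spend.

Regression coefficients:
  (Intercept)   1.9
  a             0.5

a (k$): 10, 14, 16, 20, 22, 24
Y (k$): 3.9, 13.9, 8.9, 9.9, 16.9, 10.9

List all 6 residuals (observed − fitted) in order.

-3, 5, -1, -2, 4, -3

a=10: Ŷ = 1.9 + 0.5·10 = 6.9; r = 3.9 − 6.9 = -3
a=14: Ŷ = 1.9 + 0.5·14 = 8.9; r = 13.9 − 8.9 = 5
a=16: Ŷ = 1.9 + 0.5·16 = 9.9; r = 8.9 − 9.9 = -1
a=20: Ŷ = 1.9 + 0.5·20 = 11.9; r = 9.9 − 11.9 = -2
a=22: Ŷ = 1.9 + 0.5·22 = 12.9; r = 16.9 − 12.9 = 4
a=24: Ŷ = 1.9 + 0.5·24 = 13.9; r = 10.9 − 13.9 = -3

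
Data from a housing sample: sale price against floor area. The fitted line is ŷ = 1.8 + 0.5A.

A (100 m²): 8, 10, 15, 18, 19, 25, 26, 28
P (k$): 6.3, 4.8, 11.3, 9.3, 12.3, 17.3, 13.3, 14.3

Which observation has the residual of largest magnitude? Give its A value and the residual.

A=8: ŷ = 1.8 + 0.5·8 = 5.8; e = 6.3 − 5.8 = 0.5
A=10: ŷ = 1.8 + 0.5·10 = 6.8; e = 4.8 − 6.8 = -2
A=15: ŷ = 1.8 + 0.5·15 = 9.3; e = 11.3 − 9.3 = 2
A=18: ŷ = 1.8 + 0.5·18 = 10.8; e = 9.3 − 10.8 = -1.5
A=19: ŷ = 1.8 + 0.5·19 = 11.3; e = 12.3 − 11.3 = 1
A=25: ŷ = 1.8 + 0.5·25 = 14.3; e = 17.3 − 14.3 = 3
A=26: ŷ = 1.8 + 0.5·26 = 14.8; e = 13.3 − 14.8 = -1.5
A=28: ŷ = 1.8 + 0.5·28 = 15.8; e = 14.3 − 15.8 = -1.5
Largest |e| is 3 at A = 25, residual 3.

A = 25, e = 3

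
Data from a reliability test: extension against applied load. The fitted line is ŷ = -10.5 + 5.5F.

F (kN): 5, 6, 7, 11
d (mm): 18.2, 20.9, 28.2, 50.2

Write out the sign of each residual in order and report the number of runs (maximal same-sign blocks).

3 runs

F=5: ŷ = -10.5 + 5.5·5 = 17; r = 18.2 − 17 = 1.2
F=6: ŷ = -10.5 + 5.5·6 = 22.5; r = 20.9 − 22.5 = -1.6
F=7: ŷ = -10.5 + 5.5·7 = 28; r = 28.2 − 28 = 0.2
F=11: ŷ = -10.5 + 5.5·11 = 50; r = 50.2 − 50 = 0.2
Signs: + − + +
Runs: +×1, −×1, +×2 → 3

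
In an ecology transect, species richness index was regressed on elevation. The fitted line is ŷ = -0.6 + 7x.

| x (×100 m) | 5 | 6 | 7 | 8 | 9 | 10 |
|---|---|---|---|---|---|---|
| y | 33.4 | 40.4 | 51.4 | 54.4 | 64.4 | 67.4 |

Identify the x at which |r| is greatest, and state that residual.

x=5: ŷ = -0.6 + 7·5 = 34.4; r = 33.4 − 34.4 = -1
x=6: ŷ = -0.6 + 7·6 = 41.4; r = 40.4 − 41.4 = -1
x=7: ŷ = -0.6 + 7·7 = 48.4; r = 51.4 − 48.4 = 3
x=8: ŷ = -0.6 + 7·8 = 55.4; r = 54.4 − 55.4 = -1
x=9: ŷ = -0.6 + 7·9 = 62.4; r = 64.4 − 62.4 = 2
x=10: ŷ = -0.6 + 7·10 = 69.4; r = 67.4 − 69.4 = -2
Largest |r| is 3 at x = 7, residual 3.

x = 7, r = 3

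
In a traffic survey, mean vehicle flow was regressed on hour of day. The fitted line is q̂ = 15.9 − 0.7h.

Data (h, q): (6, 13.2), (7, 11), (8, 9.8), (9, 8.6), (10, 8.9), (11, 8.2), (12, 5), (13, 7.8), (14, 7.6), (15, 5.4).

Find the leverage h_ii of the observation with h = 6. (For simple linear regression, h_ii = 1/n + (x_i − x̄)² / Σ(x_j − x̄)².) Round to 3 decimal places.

h = 0.345

h̄ = (6 + 7 + 8 + 9 + 10 + 11 + 12 + 13 + 14 + 15)/10 = 10.5
Σ(h − h̄)² = 20.25 + 12.25 + 6.25 + 2.25 + 0.25 + 0.25 + 2.25 + 6.25 + 12.25 + 20.25 = 82.5
h = 1/10 + (-4.5)²/82.5 = 0.1 + 0.245455 = 0.345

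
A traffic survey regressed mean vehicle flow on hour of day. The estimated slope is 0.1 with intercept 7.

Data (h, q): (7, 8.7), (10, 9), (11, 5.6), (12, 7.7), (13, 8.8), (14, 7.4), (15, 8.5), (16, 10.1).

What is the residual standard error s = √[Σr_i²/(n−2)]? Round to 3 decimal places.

h=7: ŷ = 7 + 0.1·7 = 7.7; r = 8.7 − 7.7 = 1
h=10: ŷ = 7 + 0.1·10 = 8; r = 9 − 8 = 1
h=11: ŷ = 7 + 0.1·11 = 8.1; r = 5.6 − 8.1 = -2.5
h=12: ŷ = 7 + 0.1·12 = 8.2; r = 7.7 − 8.2 = -0.5
h=13: ŷ = 7 + 0.1·13 = 8.3; r = 8.8 − 8.3 = 0.5
h=14: ŷ = 7 + 0.1·14 = 8.4; r = 7.4 − 8.4 = -1
h=15: ŷ = 7 + 0.1·15 = 8.5; r = 8.5 − 8.5 = 0
h=16: ŷ = 7 + 0.1·16 = 8.6; r = 10.1 − 8.6 = 1.5
SSE = 1 + 1 + 6.25 + 0.25 + 0.25 + 1 + 0 + 2.25 = 12
s = √(12/6) = √2 ≈ 1.414

s = 1.414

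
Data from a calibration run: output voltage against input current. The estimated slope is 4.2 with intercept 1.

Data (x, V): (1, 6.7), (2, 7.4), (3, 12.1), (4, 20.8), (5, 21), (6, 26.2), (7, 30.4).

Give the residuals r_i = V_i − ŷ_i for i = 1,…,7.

x=1: ŷ = 1 + 4.2·1 = 5.2; r = 6.7 − 5.2 = 1.5
x=2: ŷ = 1 + 4.2·2 = 9.4; r = 7.4 − 9.4 = -2
x=3: ŷ = 1 + 4.2·3 = 13.6; r = 12.1 − 13.6 = -1.5
x=4: ŷ = 1 + 4.2·4 = 17.8; r = 20.8 − 17.8 = 3
x=5: ŷ = 1 + 4.2·5 = 22; r = 21 − 22 = -1
x=6: ŷ = 1 + 4.2·6 = 26.2; r = 26.2 − 26.2 = 0
x=7: ŷ = 1 + 4.2·7 = 30.4; r = 30.4 − 30.4 = 0

1.5, -2, -1.5, 3, -1, 0, 0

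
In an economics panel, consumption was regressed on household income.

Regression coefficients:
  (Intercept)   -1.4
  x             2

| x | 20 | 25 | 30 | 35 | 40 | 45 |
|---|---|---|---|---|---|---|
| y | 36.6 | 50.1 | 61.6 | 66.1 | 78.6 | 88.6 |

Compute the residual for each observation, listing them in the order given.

-2, 1.5, 3, -2.5, 0, 0

x=20: ŷ = -1.4 + 2·20 = 38.6; r = 36.6 − 38.6 = -2
x=25: ŷ = -1.4 + 2·25 = 48.6; r = 50.1 − 48.6 = 1.5
x=30: ŷ = -1.4 + 2·30 = 58.6; r = 61.6 − 58.6 = 3
x=35: ŷ = -1.4 + 2·35 = 68.6; r = 66.1 − 68.6 = -2.5
x=40: ŷ = -1.4 + 2·40 = 78.6; r = 78.6 − 78.6 = 0
x=45: ŷ = -1.4 + 2·45 = 88.6; r = 88.6 − 88.6 = 0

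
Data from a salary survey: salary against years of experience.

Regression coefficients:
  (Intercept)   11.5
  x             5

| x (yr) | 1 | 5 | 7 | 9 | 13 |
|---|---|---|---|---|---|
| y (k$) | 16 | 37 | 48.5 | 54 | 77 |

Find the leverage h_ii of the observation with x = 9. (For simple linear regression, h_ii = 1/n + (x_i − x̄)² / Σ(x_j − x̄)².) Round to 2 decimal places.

h = 0.25

x̄ = (1 + 5 + 7 + 9 + 13)/5 = 7
Σ(x − x̄)² = 36 + 4 + 0 + 4 + 36 = 80
h = 1/5 + (2)²/80 = 0.2 + 0.05 = 0.25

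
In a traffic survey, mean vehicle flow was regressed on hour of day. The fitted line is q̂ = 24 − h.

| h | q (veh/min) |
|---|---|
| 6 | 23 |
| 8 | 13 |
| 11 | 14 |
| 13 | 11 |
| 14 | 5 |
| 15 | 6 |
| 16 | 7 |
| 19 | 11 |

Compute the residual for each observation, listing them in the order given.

5, -3, 1, 0, -5, -3, -1, 6

h=6: q̂ = 24 − 6 = 18; r = 23 − 18 = 5
h=8: q̂ = 24 − 8 = 16; r = 13 − 16 = -3
h=11: q̂ = 24 − 11 = 13; r = 14 − 13 = 1
h=13: q̂ = 24 − 13 = 11; r = 11 − 11 = 0
h=14: q̂ = 24 − 14 = 10; r = 5 − 10 = -5
h=15: q̂ = 24 − 15 = 9; r = 6 − 9 = -3
h=16: q̂ = 24 − 16 = 8; r = 7 − 8 = -1
h=19: q̂ = 24 − 19 = 5; r = 11 − 5 = 6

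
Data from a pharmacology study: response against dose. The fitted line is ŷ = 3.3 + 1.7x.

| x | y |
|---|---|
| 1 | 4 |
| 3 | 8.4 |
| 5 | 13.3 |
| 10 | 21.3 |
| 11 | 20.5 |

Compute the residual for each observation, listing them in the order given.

-1, 0, 1.5, 1, -1.5

x=1: ŷ = 3.3 + 1.7·1 = 5; r = 4 − 5 = -1
x=3: ŷ = 3.3 + 1.7·3 = 8.4; r = 8.4 − 8.4 = 0
x=5: ŷ = 3.3 + 1.7·5 = 11.8; r = 13.3 − 11.8 = 1.5
x=10: ŷ = 3.3 + 1.7·10 = 20.3; r = 21.3 − 20.3 = 1
x=11: ŷ = 3.3 + 1.7·11 = 22; r = 20.5 − 22 = -1.5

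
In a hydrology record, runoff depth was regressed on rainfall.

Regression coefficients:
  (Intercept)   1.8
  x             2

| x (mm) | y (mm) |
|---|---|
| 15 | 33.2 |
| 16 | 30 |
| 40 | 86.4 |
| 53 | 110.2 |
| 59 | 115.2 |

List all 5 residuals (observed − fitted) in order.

x=15: ŷ = 1.8 + 2·15 = 31.8; r = 33.2 − 31.8 = 1.4
x=16: ŷ = 1.8 + 2·16 = 33.8; r = 30 − 33.8 = -3.8
x=40: ŷ = 1.8 + 2·40 = 81.8; r = 86.4 − 81.8 = 4.6
x=53: ŷ = 1.8 + 2·53 = 107.8; r = 110.2 − 107.8 = 2.4
x=59: ŷ = 1.8 + 2·59 = 119.8; r = 115.2 − 119.8 = -4.6

1.4, -3.8, 4.6, 2.4, -4.6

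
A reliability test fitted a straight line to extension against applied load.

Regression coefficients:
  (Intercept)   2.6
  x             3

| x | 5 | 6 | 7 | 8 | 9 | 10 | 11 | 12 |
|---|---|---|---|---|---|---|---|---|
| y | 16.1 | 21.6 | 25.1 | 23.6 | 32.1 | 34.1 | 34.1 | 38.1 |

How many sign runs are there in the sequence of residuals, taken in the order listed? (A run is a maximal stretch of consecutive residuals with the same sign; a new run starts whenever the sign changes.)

x=5: ŷ = 2.6 + 3·5 = 17.6; r = 16.1 − 17.6 = -1.5
x=6: ŷ = 2.6 + 3·6 = 20.6; r = 21.6 − 20.6 = 1
x=7: ŷ = 2.6 + 3·7 = 23.6; r = 25.1 − 23.6 = 1.5
x=8: ŷ = 2.6 + 3·8 = 26.6; r = 23.6 − 26.6 = -3
x=9: ŷ = 2.6 + 3·9 = 29.6; r = 32.1 − 29.6 = 2.5
x=10: ŷ = 2.6 + 3·10 = 32.6; r = 34.1 − 32.6 = 1.5
x=11: ŷ = 2.6 + 3·11 = 35.6; r = 34.1 − 35.6 = -1.5
x=12: ŷ = 2.6 + 3·12 = 38.6; r = 38.1 − 38.6 = -0.5
Signs: − + + − + + − −
Runs: −×1, +×2, −×1, +×2, −×2 → 5

5 runs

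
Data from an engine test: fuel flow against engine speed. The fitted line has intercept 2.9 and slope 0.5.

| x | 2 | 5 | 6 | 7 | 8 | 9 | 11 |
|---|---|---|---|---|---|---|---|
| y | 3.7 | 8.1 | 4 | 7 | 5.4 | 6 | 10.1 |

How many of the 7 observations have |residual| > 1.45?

x=2: ŷ = 2.9 + 0.5·2 = 3.9; e = 3.7 − 3.9 = -0.2
x=5: ŷ = 2.9 + 0.5·5 = 5.4; e = 8.1 − 5.4 = 2.7
x=6: ŷ = 2.9 + 0.5·6 = 5.9; e = 4 − 5.9 = -1.9
x=7: ŷ = 2.9 + 0.5·7 = 6.4; e = 7 − 6.4 = 0.6
x=8: ŷ = 2.9 + 0.5·8 = 6.9; e = 5.4 − 6.9 = -1.5
x=9: ŷ = 2.9 + 0.5·9 = 7.4; e = 6 − 7.4 = -1.4
x=11: ŷ = 2.9 + 0.5·11 = 8.4; e = 10.1 − 8.4 = 1.7
|e| > 1.45: x=5 (|e|=2.7), x=6 (|e|=1.9), x=8 (|e|=1.5), x=11 (|e|=1.7) → 4

4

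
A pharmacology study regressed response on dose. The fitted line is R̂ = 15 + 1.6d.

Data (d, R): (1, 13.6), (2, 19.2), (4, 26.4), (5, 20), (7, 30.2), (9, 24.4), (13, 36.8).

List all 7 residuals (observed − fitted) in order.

-3, 1, 5, -3, 4, -5, 1

d=1: R̂ = 15 + 1.6·1 = 16.6; e = 13.6 − 16.6 = -3
d=2: R̂ = 15 + 1.6·2 = 18.2; e = 19.2 − 18.2 = 1
d=4: R̂ = 15 + 1.6·4 = 21.4; e = 26.4 − 21.4 = 5
d=5: R̂ = 15 + 1.6·5 = 23; e = 20 − 23 = -3
d=7: R̂ = 15 + 1.6·7 = 26.2; e = 30.2 − 26.2 = 4
d=9: R̂ = 15 + 1.6·9 = 29.4; e = 24.4 − 29.4 = -5
d=13: R̂ = 15 + 1.6·13 = 35.8; e = 36.8 − 35.8 = 1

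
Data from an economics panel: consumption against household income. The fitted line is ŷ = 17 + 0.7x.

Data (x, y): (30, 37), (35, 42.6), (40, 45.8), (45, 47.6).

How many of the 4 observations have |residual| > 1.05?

x=30: ŷ = 17 + 0.7·30 = 38; r = 37 − 38 = -1
x=35: ŷ = 17 + 0.7·35 = 41.5; r = 42.6 − 41.5 = 1.1
x=40: ŷ = 17 + 0.7·40 = 45; r = 45.8 − 45 = 0.8
x=45: ŷ = 17 + 0.7·45 = 48.5; r = 47.6 − 48.5 = -0.9
|r| > 1.05: x=35 (|r|=1.1) → 1

1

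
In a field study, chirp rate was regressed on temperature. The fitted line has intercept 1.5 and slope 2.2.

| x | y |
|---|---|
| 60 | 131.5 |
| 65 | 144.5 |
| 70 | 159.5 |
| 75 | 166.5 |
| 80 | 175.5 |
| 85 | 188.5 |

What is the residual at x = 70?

e = 4

ŷ = 1.5 + 2.2·70 = 155.5
e = 159.5 − 155.5 = 4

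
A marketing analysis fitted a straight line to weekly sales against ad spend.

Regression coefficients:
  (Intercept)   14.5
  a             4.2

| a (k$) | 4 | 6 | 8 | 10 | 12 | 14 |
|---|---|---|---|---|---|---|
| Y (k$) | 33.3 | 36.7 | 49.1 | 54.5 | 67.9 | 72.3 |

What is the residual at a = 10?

r = -2

ŷ = 14.5 + 4.2·10 = 56.5
r = 54.5 − 56.5 = -2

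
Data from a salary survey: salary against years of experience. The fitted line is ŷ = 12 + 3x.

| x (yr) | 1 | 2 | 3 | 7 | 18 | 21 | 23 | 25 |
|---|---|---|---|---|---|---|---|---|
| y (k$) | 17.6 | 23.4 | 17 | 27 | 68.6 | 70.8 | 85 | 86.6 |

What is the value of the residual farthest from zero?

e = -6

x=1: ŷ = 12 + 3·1 = 15; e = 17.6 − 15 = 2.6
x=2: ŷ = 12 + 3·2 = 18; e = 23.4 − 18 = 5.4
x=3: ŷ = 12 + 3·3 = 21; e = 17 − 21 = -4
x=7: ŷ = 12 + 3·7 = 33; e = 27 − 33 = -6
x=18: ŷ = 12 + 3·18 = 66; e = 68.6 − 66 = 2.6
x=21: ŷ = 12 + 3·21 = 75; e = 70.8 − 75 = -4.2
x=23: ŷ = 12 + 3·23 = 81; e = 85 − 81 = 4
x=25: ŷ = 12 + 3·25 = 87; e = 86.6 − 87 = -0.4
Largest |e| is 6 at x = 7, residual -6.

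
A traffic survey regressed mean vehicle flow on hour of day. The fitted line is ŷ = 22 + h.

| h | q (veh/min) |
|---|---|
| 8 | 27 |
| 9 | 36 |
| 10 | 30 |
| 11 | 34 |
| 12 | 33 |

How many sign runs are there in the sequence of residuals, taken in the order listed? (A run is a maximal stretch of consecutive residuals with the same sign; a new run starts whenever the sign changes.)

5 runs

h=8: ŷ = 22 + 8 = 30; r = 27 − 30 = -3
h=9: ŷ = 22 + 9 = 31; r = 36 − 31 = 5
h=10: ŷ = 22 + 10 = 32; r = 30 − 32 = -2
h=11: ŷ = 22 + 11 = 33; r = 34 − 33 = 1
h=12: ŷ = 22 + 12 = 34; r = 33 − 34 = -1
Signs: − + − + −
Runs: −×1, +×1, −×1, +×1, −×1 → 5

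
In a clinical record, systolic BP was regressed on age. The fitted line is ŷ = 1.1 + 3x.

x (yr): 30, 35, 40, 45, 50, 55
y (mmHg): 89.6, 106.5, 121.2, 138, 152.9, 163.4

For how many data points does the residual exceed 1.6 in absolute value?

3

x=30: ŷ = 1.1 + 3·30 = 91.1; r = 89.6 − 91.1 = -1.5
x=35: ŷ = 1.1 + 3·35 = 106.1; r = 106.5 − 106.1 = 0.4
x=40: ŷ = 1.1 + 3·40 = 121.1; r = 121.2 − 121.1 = 0.1
x=45: ŷ = 1.1 + 3·45 = 136.1; r = 138 − 136.1 = 1.9
x=50: ŷ = 1.1 + 3·50 = 151.1; r = 152.9 − 151.1 = 1.8
x=55: ŷ = 1.1 + 3·55 = 166.1; r = 163.4 − 166.1 = -2.7
|r| > 1.6: x=45 (|r|=1.9), x=50 (|r|=1.8), x=55 (|r|=2.7) → 3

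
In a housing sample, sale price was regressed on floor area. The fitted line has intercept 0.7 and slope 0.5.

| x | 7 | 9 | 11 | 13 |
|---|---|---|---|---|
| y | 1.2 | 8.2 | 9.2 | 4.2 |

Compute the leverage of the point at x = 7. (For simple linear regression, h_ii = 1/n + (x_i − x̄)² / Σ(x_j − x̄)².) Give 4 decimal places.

x̄ = (7 + 9 + 11 + 13)/4 = 10
Σ(x − x̄)² = 9 + 1 + 1 + 9 = 20
h = 1/4 + (-3)²/20 = 0.25 + 0.45 = 0.7000

h = 0.7000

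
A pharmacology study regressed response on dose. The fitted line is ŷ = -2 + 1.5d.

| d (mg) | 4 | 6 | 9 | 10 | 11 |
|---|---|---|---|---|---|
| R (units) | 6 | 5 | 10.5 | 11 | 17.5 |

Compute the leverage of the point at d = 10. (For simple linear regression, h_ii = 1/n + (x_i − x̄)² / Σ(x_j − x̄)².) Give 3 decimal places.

h = 0.318

d̄ = (4 + 6 + 9 + 10 + 11)/5 = 8
Σ(d − d̄)² = 16 + 4 + 1 + 4 + 9 = 34
h = 1/5 + (2)²/34 = 0.2 + 0.117647 = 0.318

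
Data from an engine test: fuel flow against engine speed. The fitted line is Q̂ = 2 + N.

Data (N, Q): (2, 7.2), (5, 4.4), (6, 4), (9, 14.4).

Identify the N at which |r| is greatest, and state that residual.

N = 6, r = -4

N=2: Q̂ = 2 + 2 = 4; r = 7.2 − 4 = 3.2
N=5: Q̂ = 2 + 5 = 7; r = 4.4 − 7 = -2.6
N=6: Q̂ = 2 + 6 = 8; r = 4 − 8 = -4
N=9: Q̂ = 2 + 9 = 11; r = 14.4 − 11 = 3.4
Largest |r| is 4 at N = 6, residual -4.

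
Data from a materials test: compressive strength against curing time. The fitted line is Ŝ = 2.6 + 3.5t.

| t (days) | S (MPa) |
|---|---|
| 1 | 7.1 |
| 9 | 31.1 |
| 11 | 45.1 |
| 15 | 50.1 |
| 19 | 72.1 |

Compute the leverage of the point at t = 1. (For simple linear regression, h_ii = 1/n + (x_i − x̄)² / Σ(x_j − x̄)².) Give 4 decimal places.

h = 0.7435

t̄ = (1 + 9 + 11 + 15 + 19)/5 = 11
Σ(t − t̄)² = 100 + 4 + 0 + 16 + 64 = 184
h = 1/5 + (-10)²/184 = 0.2 + 0.543478 = 0.7435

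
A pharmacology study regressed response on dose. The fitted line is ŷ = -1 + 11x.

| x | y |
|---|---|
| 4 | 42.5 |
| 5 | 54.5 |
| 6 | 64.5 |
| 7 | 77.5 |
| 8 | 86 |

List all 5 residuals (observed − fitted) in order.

-0.5, 0.5, -0.5, 1.5, -1

x=4: ŷ = -1 + 11·4 = 43; e = 42.5 − 43 = -0.5
x=5: ŷ = -1 + 11·5 = 54; e = 54.5 − 54 = 0.5
x=6: ŷ = -1 + 11·6 = 65; e = 64.5 − 65 = -0.5
x=7: ŷ = -1 + 11·7 = 76; e = 77.5 − 76 = 1.5
x=8: ŷ = -1 + 11·8 = 87; e = 86 − 87 = -1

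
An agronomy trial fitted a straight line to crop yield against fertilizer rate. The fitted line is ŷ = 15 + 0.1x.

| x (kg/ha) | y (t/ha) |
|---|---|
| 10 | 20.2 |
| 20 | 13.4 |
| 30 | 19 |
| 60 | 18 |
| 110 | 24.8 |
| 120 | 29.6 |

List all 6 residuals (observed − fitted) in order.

x=10: ŷ = 15 + 0.1·10 = 16; r = 20.2 − 16 = 4.2
x=20: ŷ = 15 + 0.1·20 = 17; r = 13.4 − 17 = -3.6
x=30: ŷ = 15 + 0.1·30 = 18; r = 19 − 18 = 1
x=60: ŷ = 15 + 0.1·60 = 21; r = 18 − 21 = -3
x=110: ŷ = 15 + 0.1·110 = 26; r = 24.8 − 26 = -1.2
x=120: ŷ = 15 + 0.1·120 = 27; r = 29.6 − 27 = 2.6

4.2, -3.6, 1, -3, -1.2, 2.6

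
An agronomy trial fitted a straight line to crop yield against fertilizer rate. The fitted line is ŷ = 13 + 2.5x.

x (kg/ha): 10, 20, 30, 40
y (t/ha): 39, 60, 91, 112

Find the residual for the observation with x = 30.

e = 3

ŷ = 13 + 2.5·30 = 88
e = 91 − 88 = 3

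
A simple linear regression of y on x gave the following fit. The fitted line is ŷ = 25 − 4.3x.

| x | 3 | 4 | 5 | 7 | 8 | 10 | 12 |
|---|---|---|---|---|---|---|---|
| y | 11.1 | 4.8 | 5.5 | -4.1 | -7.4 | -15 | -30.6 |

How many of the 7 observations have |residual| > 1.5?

x=3: ŷ = 25 − 4.3·3 = 12.1; r = 11.1 − 12.1 = -1
x=4: ŷ = 25 − 4.3·4 = 7.8; r = 4.8 − 7.8 = -3
x=5: ŷ = 25 − 4.3·5 = 3.5; r = 5.5 − 3.5 = 2
x=7: ŷ = 25 − 4.3·7 = -5.1; r = -4.1 − (-5.1) = 1
x=8: ŷ = 25 − 4.3·8 = -9.4; r = -7.4 − (-9.4) = 2
x=10: ŷ = 25 − 4.3·10 = -18; r = -15 − (-18) = 3
x=12: ŷ = 25 − 4.3·12 = -26.6; r = -30.6 − (-26.6) = -4
|r| > 1.5: x=4 (|r|=3), x=5 (|r|=2), x=8 (|r|=2), x=10 (|r|=3), x=12 (|r|=4) → 5

5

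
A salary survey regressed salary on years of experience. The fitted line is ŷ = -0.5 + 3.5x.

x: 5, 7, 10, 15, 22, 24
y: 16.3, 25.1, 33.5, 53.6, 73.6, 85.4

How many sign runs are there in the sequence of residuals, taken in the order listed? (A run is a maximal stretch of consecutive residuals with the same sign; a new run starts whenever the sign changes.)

6 runs

x=5: ŷ = -0.5 + 3.5·5 = 17; r = 16.3 − 17 = -0.7
x=7: ŷ = -0.5 + 3.5·7 = 24; r = 25.1 − 24 = 1.1
x=10: ŷ = -0.5 + 3.5·10 = 34.5; r = 33.5 − 34.5 = -1
x=15: ŷ = -0.5 + 3.5·15 = 52; r = 53.6 − 52 = 1.6
x=22: ŷ = -0.5 + 3.5·22 = 76.5; r = 73.6 − 76.5 = -2.9
x=24: ŷ = -0.5 + 3.5·24 = 83.5; r = 85.4 − 83.5 = 1.9
Signs: − + − + − +
Runs: −×1, +×1, −×1, +×1, −×1, +×1 → 6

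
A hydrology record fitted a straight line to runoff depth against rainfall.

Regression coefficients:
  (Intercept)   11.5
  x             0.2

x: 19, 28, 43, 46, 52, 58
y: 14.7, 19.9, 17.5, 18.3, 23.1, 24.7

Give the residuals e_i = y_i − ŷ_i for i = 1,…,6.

-0.6, 2.8, -2.6, -2.4, 1.2, 1.6

x=19: ŷ = 11.5 + 0.2·19 = 15.3; e = 14.7 − 15.3 = -0.6
x=28: ŷ = 11.5 + 0.2·28 = 17.1; e = 19.9 − 17.1 = 2.8
x=43: ŷ = 11.5 + 0.2·43 = 20.1; e = 17.5 − 20.1 = -2.6
x=46: ŷ = 11.5 + 0.2·46 = 20.7; e = 18.3 − 20.7 = -2.4
x=52: ŷ = 11.5 + 0.2·52 = 21.9; e = 23.1 − 21.9 = 1.2
x=58: ŷ = 11.5 + 0.2·58 = 23.1; e = 24.7 − 23.1 = 1.6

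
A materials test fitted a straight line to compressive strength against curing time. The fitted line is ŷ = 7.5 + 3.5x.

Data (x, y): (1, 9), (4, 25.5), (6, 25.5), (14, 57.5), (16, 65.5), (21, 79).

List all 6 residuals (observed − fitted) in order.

x=1: ŷ = 7.5 + 3.5·1 = 11; r = 9 − 11 = -2
x=4: ŷ = 7.5 + 3.5·4 = 21.5; r = 25.5 − 21.5 = 4
x=6: ŷ = 7.5 + 3.5·6 = 28.5; r = 25.5 − 28.5 = -3
x=14: ŷ = 7.5 + 3.5·14 = 56.5; r = 57.5 − 56.5 = 1
x=16: ŷ = 7.5 + 3.5·16 = 63.5; r = 65.5 − 63.5 = 2
x=21: ŷ = 7.5 + 3.5·21 = 81; r = 79 − 81 = -2

-2, 4, -3, 1, 2, -2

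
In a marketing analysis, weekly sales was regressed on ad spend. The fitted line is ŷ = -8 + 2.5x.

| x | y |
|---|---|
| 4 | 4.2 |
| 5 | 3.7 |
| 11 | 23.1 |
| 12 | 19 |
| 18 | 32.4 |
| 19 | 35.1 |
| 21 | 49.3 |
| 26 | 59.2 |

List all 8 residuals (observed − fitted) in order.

x=4: ŷ = -8 + 2.5·4 = 2; e = 4.2 − 2 = 2.2
x=5: ŷ = -8 + 2.5·5 = 4.5; e = 3.7 − 4.5 = -0.8
x=11: ŷ = -8 + 2.5·11 = 19.5; e = 23.1 − 19.5 = 3.6
x=12: ŷ = -8 + 2.5·12 = 22; e = 19 − 22 = -3
x=18: ŷ = -8 + 2.5·18 = 37; e = 32.4 − 37 = -4.6
x=19: ŷ = -8 + 2.5·19 = 39.5; e = 35.1 − 39.5 = -4.4
x=21: ŷ = -8 + 2.5·21 = 44.5; e = 49.3 − 44.5 = 4.8
x=26: ŷ = -8 + 2.5·26 = 57; e = 59.2 − 57 = 2.2

2.2, -0.8, 3.6, -3, -4.6, -4.4, 4.8, 2.2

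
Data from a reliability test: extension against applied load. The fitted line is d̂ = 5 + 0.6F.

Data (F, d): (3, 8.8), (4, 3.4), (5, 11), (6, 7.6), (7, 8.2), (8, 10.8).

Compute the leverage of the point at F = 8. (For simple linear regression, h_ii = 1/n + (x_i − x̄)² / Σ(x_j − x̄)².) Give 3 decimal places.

F̄ = (3 + 4 + 5 + 6 + 7 + 8)/6 = 5.5
Σ(F − F̄)² = 6.25 + 2.25 + 0.25 + 0.25 + 2.25 + 6.25 = 17.5
h = 1/6 + (2.5)²/17.5 = 0.166667 + 0.357143 = 0.524

h = 0.524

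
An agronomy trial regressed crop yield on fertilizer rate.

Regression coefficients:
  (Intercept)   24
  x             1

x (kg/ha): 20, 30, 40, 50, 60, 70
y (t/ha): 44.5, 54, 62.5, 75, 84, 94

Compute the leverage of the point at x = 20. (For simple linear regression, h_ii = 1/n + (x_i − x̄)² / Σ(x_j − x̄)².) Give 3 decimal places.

h = 0.524

x̄ = (20 + 30 + 40 + 50 + 60 + 70)/6 = 45
Σ(x − x̄)² = 625 + 225 + 25 + 25 + 225 + 625 = 1750
h = 1/6 + (-25)²/1750 = 0.166667 + 0.357143 = 0.524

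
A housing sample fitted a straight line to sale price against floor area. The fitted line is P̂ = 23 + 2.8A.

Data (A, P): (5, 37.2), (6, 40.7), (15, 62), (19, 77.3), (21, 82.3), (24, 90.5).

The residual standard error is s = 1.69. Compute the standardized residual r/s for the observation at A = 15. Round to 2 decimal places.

P̂ = 23 + 2.8·15 = 65
r = 62 − 65 = -3
r/s = -3 / 1.69 = -1.78

-1.78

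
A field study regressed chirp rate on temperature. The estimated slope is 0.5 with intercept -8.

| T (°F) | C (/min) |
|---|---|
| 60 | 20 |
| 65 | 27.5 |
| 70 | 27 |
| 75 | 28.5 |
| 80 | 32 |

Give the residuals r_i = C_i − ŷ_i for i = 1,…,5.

T=60: ŷ = -8 + 0.5·60 = 22; r = 20 − 22 = -2
T=65: ŷ = -8 + 0.5·65 = 24.5; r = 27.5 − 24.5 = 3
T=70: ŷ = -8 + 0.5·70 = 27; r = 27 − 27 = 0
T=75: ŷ = -8 + 0.5·75 = 29.5; r = 28.5 − 29.5 = -1
T=80: ŷ = -8 + 0.5·80 = 32; r = 32 − 32 = 0

-2, 3, 0, -1, 0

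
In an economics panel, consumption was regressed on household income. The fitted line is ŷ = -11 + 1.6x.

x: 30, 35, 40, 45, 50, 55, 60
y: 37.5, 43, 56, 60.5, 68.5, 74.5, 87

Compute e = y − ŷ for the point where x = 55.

e = -2.5

ŷ = -11 + 1.6·55 = 77
e = 74.5 − 77 = -2.5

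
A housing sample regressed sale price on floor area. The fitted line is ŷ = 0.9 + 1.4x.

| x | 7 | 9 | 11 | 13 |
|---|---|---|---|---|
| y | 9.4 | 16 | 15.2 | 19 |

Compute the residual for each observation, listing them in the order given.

x=7: ŷ = 0.9 + 1.4·7 = 10.7; r = 9.4 − 10.7 = -1.3
x=9: ŷ = 0.9 + 1.4·9 = 13.5; r = 16 − 13.5 = 2.5
x=11: ŷ = 0.9 + 1.4·11 = 16.3; r = 15.2 − 16.3 = -1.1
x=13: ŷ = 0.9 + 1.4·13 = 19.1; r = 19 − 19.1 = -0.1

-1.3, 2.5, -1.1, -0.1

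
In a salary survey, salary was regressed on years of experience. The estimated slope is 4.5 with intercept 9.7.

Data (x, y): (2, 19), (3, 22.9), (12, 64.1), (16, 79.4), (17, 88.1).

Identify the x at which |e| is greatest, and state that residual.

x=2: ŷ = 9.7 + 4.5·2 = 18.7; e = 19 − 18.7 = 0.3
x=3: ŷ = 9.7 + 4.5·3 = 23.2; e = 22.9 − 23.2 = -0.3
x=12: ŷ = 9.7 + 4.5·12 = 63.7; e = 64.1 − 63.7 = 0.4
x=16: ŷ = 9.7 + 4.5·16 = 81.7; e = 79.4 − 81.7 = -2.3
x=17: ŷ = 9.7 + 4.5·17 = 86.2; e = 88.1 − 86.2 = 1.9
Largest |e| is 2.3 at x = 16, residual -2.3.

x = 16, e = -2.3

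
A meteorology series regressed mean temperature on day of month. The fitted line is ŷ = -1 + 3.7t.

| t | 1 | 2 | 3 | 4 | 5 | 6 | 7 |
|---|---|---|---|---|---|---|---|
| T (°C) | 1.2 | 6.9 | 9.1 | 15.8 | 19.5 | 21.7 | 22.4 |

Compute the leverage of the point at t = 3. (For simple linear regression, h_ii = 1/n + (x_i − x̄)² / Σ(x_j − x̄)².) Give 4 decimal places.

h = 0.1786

t̄ = (1 + 2 + 3 + 4 + 5 + 6 + 7)/7 = 4
Σ(t − t̄)² = 9 + 4 + 1 + 0 + 1 + 4 + 9 = 28
h = 1/7 + (-1)²/28 = 0.142857 + 0.0357143 = 0.1786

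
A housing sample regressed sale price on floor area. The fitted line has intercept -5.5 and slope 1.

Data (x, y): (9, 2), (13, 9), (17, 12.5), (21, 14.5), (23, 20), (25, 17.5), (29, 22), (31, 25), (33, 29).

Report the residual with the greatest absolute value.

r = 2.5

x=9: ŷ = -5.5 + 9 = 3.5; r = 2 − 3.5 = -1.5
x=13: ŷ = -5.5 + 13 = 7.5; r = 9 − 7.5 = 1.5
x=17: ŷ = -5.5 + 17 = 11.5; r = 12.5 − 11.5 = 1
x=21: ŷ = -5.5 + 21 = 15.5; r = 14.5 − 15.5 = -1
x=23: ŷ = -5.5 + 23 = 17.5; r = 20 − 17.5 = 2.5
x=25: ŷ = -5.5 + 25 = 19.5; r = 17.5 − 19.5 = -2
x=29: ŷ = -5.5 + 29 = 23.5; r = 22 − 23.5 = -1.5
x=31: ŷ = -5.5 + 31 = 25.5; r = 25 − 25.5 = -0.5
x=33: ŷ = -5.5 + 33 = 27.5; r = 29 − 27.5 = 1.5
Largest |r| is 2.5 at x = 23, residual 2.5.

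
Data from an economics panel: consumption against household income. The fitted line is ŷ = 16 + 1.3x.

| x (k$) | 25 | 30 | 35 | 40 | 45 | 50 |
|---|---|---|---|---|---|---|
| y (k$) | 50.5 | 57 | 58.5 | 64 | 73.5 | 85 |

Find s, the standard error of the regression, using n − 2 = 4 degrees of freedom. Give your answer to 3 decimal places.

s = 3.536

x=25: ŷ = 16 + 1.3·25 = 48.5; e = 50.5 − 48.5 = 2
x=30: ŷ = 16 + 1.3·30 = 55; e = 57 − 55 = 2
x=35: ŷ = 16 + 1.3·35 = 61.5; e = 58.5 − 61.5 = -3
x=40: ŷ = 16 + 1.3·40 = 68; e = 64 − 68 = -4
x=45: ŷ = 16 + 1.3·45 = 74.5; e = 73.5 − 74.5 = -1
x=50: ŷ = 16 + 1.3·50 = 81; e = 85 − 81 = 4
SSE = 4 + 4 + 9 + 16 + 1 + 16 = 50
s = √(50/4) = √12.5 ≈ 3.536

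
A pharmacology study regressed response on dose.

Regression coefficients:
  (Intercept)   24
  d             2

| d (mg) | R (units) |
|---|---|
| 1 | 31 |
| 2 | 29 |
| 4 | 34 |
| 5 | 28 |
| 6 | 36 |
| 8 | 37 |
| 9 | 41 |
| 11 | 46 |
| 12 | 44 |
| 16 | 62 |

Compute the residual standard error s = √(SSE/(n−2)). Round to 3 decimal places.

s = 4.000

d=1: ŷ = 24 + 2·1 = 26; e = 31 − 26 = 5
d=2: ŷ = 24 + 2·2 = 28; e = 29 − 28 = 1
d=4: ŷ = 24 + 2·4 = 32; e = 34 − 32 = 2
d=5: ŷ = 24 + 2·5 = 34; e = 28 − 34 = -6
d=6: ŷ = 24 + 2·6 = 36; e = 36 − 36 = 0
d=8: ŷ = 24 + 2·8 = 40; e = 37 − 40 = -3
d=9: ŷ = 24 + 2·9 = 42; e = 41 − 42 = -1
d=11: ŷ = 24 + 2·11 = 46; e = 46 − 46 = 0
d=12: ŷ = 24 + 2·12 = 48; e = 44 − 48 = -4
d=16: ŷ = 24 + 2·16 = 56; e = 62 − 56 = 6
SSE = 25 + 1 + 4 + 36 + 0 + 9 + 1 + 0 + 16 + 36 = 128
s = √(128/8) = √16 ≈ 4.000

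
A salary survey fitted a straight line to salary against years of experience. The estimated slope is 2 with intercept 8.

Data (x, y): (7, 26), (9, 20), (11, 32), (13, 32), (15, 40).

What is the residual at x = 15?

e = 2

ŷ = 8 + 2·15 = 38
e = 40 − 38 = 2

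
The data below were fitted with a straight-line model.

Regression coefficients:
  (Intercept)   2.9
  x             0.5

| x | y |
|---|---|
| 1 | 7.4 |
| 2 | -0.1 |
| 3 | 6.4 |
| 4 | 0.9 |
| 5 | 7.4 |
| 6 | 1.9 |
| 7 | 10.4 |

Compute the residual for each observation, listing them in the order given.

4, -4, 2, -4, 2, -4, 4

x=1: ŷ = 2.9 + 0.5·1 = 3.4; e = 7.4 − 3.4 = 4
x=2: ŷ = 2.9 + 0.5·2 = 3.9; e = -0.1 − 3.9 = -4
x=3: ŷ = 2.9 + 0.5·3 = 4.4; e = 6.4 − 4.4 = 2
x=4: ŷ = 2.9 + 0.5·4 = 4.9; e = 0.9 − 4.9 = -4
x=5: ŷ = 2.9 + 0.5·5 = 5.4; e = 7.4 − 5.4 = 2
x=6: ŷ = 2.9 + 0.5·6 = 5.9; e = 1.9 − 5.9 = -4
x=7: ŷ = 2.9 + 0.5·7 = 6.4; e = 10.4 − 6.4 = 4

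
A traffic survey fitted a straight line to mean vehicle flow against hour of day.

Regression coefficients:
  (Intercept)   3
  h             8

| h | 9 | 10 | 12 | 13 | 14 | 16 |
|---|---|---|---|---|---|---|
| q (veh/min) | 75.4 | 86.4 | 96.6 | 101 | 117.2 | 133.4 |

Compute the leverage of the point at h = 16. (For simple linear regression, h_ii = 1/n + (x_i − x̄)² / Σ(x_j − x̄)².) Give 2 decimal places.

h = 0.57

h̄ = (9 + 10 + 12 + 13 + 14 + 16)/6 = 12.3333
Σ(h − h̄)² = 11.1111 + 5.44444 + 0.111111 + 0.444444 + 2.77778 + 13.4444 = 33.3333
h = 1/6 + (3.66667)²/33.3333 = 0.166667 + 0.403333 = 0.57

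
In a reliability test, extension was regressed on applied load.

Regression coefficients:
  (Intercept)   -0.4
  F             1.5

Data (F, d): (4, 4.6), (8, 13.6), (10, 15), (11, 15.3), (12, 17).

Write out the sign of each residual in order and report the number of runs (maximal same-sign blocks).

F=4: d̂ = -0.4 + 1.5·4 = 5.6; e = 4.6 − 5.6 = -1
F=8: d̂ = -0.4 + 1.5·8 = 11.6; e = 13.6 − 11.6 = 2
F=10: d̂ = -0.4 + 1.5·10 = 14.6; e = 15 − 14.6 = 0.4
F=11: d̂ = -0.4 + 1.5·11 = 16.1; e = 15.3 − 16.1 = -0.8
F=12: d̂ = -0.4 + 1.5·12 = 17.6; e = 17 − 17.6 = -0.6
Signs: − + + − −
Runs: −×1, +×2, −×2 → 3

3 runs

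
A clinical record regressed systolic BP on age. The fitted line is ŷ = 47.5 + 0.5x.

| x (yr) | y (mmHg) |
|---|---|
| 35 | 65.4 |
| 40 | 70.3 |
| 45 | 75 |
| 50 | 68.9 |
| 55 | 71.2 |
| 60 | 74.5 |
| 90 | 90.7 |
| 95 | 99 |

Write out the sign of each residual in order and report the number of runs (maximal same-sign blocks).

3 runs

x=35: ŷ = 47.5 + 0.5·35 = 65; r = 65.4 − 65 = 0.4
x=40: ŷ = 47.5 + 0.5·40 = 67.5; r = 70.3 − 67.5 = 2.8
x=45: ŷ = 47.5 + 0.5·45 = 70; r = 75 − 70 = 5
x=50: ŷ = 47.5 + 0.5·50 = 72.5; r = 68.9 − 72.5 = -3.6
x=55: ŷ = 47.5 + 0.5·55 = 75; r = 71.2 − 75 = -3.8
x=60: ŷ = 47.5 + 0.5·60 = 77.5; r = 74.5 − 77.5 = -3
x=90: ŷ = 47.5 + 0.5·90 = 92.5; r = 90.7 − 92.5 = -1.8
x=95: ŷ = 47.5 + 0.5·95 = 95; r = 99 − 95 = 4
Signs: + + + − − − − +
Runs: +×3, −×4, +×1 → 3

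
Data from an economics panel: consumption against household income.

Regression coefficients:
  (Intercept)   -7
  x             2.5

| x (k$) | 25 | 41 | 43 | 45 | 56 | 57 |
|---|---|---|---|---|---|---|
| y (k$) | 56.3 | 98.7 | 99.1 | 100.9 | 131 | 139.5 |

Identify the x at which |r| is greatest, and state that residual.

x=25: ŷ = -7 + 2.5·25 = 55.5; r = 56.3 − 55.5 = 0.8
x=41: ŷ = -7 + 2.5·41 = 95.5; r = 98.7 − 95.5 = 3.2
x=43: ŷ = -7 + 2.5·43 = 100.5; r = 99.1 − 100.5 = -1.4
x=45: ŷ = -7 + 2.5·45 = 105.5; r = 100.9 − 105.5 = -4.6
x=56: ŷ = -7 + 2.5·56 = 133; r = 131 − 133 = -2
x=57: ŷ = -7 + 2.5·57 = 135.5; r = 139.5 − 135.5 = 4
Largest |r| is 4.6 at x = 45, residual -4.6.

x = 45, r = -4.6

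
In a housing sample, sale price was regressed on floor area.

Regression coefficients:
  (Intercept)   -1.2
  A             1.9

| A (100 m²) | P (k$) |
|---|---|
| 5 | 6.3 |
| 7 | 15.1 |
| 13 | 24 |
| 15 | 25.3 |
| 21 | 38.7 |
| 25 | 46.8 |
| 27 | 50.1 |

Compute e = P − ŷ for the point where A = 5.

e = -2

ŷ = -1.2 + 1.9·5 = 8.3
e = 6.3 − 8.3 = -2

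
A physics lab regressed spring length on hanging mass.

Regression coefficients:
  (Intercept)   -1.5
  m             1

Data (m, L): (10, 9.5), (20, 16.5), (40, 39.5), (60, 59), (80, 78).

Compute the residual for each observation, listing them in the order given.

m=10: ŷ = -1.5 + 10 = 8.5; e = 9.5 − 8.5 = 1
m=20: ŷ = -1.5 + 20 = 18.5; e = 16.5 − 18.5 = -2
m=40: ŷ = -1.5 + 40 = 38.5; e = 39.5 − 38.5 = 1
m=60: ŷ = -1.5 + 60 = 58.5; e = 59 − 58.5 = 0.5
m=80: ŷ = -1.5 + 80 = 78.5; e = 78 − 78.5 = -0.5

1, -2, 1, 0.5, -0.5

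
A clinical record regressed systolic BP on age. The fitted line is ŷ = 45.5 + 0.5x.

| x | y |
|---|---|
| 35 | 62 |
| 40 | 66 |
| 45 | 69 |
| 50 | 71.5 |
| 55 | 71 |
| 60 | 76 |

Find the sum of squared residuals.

SSE = 7.5

x=35: ŷ = 45.5 + 0.5·35 = 63; e = 62 − 63 = -1
x=40: ŷ = 45.5 + 0.5·40 = 65.5; e = 66 − 65.5 = 0.5
x=45: ŷ = 45.5 + 0.5·45 = 68; e = 69 − 68 = 1
x=50: ŷ = 45.5 + 0.5·50 = 70.5; e = 71.5 − 70.5 = 1
x=55: ŷ = 45.5 + 0.5·55 = 73; e = 71 − 73 = -2
x=60: ŷ = 45.5 + 0.5·60 = 75.5; e = 76 − 75.5 = 0.5
SSE = 1 + 0.25 + 1 + 1 + 4 + 0.25 = 7.5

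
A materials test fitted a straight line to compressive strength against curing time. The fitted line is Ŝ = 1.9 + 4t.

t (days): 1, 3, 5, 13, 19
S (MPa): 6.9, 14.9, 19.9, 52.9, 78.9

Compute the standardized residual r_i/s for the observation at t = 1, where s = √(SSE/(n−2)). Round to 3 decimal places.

t=1: Ŝ = 1.9 + 4·1 = 5.9; r = 6.9 − 5.9 = 1
t=3: Ŝ = 1.9 + 4·3 = 13.9; r = 14.9 − 13.9 = 1
t=5: Ŝ = 1.9 + 4·5 = 21.9; r = 19.9 − 21.9 = -2
t=13: Ŝ = 1.9 + 4·13 = 53.9; r = 52.9 − 53.9 = -1
t=19: Ŝ = 1.9 + 4·19 = 77.9; r = 78.9 − 77.9 = 1
SSE = 1 + 1 + 4 + 1 + 1 = 8
s = √(8/3) = 1.63299
r/s = 1 / 1.63299 = 0.612

0.612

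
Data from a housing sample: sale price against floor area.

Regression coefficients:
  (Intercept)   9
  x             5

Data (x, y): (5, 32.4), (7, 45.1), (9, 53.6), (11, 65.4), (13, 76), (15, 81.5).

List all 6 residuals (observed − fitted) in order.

x=5: ŷ = 9 + 5·5 = 34; r = 32.4 − 34 = -1.6
x=7: ŷ = 9 + 5·7 = 44; r = 45.1 − 44 = 1.1
x=9: ŷ = 9 + 5·9 = 54; r = 53.6 − 54 = -0.4
x=11: ŷ = 9 + 5·11 = 64; r = 65.4 − 64 = 1.4
x=13: ŷ = 9 + 5·13 = 74; r = 76 − 74 = 2
x=15: ŷ = 9 + 5·15 = 84; r = 81.5 − 84 = -2.5

-1.6, 1.1, -0.4, 1.4, 2, -2.5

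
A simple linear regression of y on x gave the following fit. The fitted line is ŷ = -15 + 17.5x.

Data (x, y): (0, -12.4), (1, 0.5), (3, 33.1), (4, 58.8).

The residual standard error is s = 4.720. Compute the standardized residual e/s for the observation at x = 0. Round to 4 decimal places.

ŷ = -15 + 17.5·0 = -15
e = -12.4 − (-15) = 2.6
e/s = 2.6 / 4.720 = 0.5508

0.5508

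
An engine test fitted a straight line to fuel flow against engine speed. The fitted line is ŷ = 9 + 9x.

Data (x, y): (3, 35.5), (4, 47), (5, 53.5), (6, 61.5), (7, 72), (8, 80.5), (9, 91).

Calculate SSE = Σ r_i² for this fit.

x=3: ŷ = 9 + 9·3 = 36; r = 35.5 − 36 = -0.5
x=4: ŷ = 9 + 9·4 = 45; r = 47 − 45 = 2
x=5: ŷ = 9 + 9·5 = 54; r = 53.5 − 54 = -0.5
x=6: ŷ = 9 + 9·6 = 63; r = 61.5 − 63 = -1.5
x=7: ŷ = 9 + 9·7 = 72; r = 72 − 72 = 0
x=8: ŷ = 9 + 9·8 = 81; r = 80.5 − 81 = -0.5
x=9: ŷ = 9 + 9·9 = 90; r = 91 − 90 = 1
SSE = 0.25 + 4 + 0.25 + 2.25 + 0 + 0.25 + 1 = 8

SSE = 8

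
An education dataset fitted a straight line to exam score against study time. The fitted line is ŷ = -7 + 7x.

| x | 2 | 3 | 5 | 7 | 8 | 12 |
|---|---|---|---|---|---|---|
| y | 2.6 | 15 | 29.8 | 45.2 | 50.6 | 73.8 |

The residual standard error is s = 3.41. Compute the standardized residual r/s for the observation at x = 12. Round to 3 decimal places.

ŷ = -7 + 7·12 = 77
r = 73.8 − 77 = -3.2
r/s = -3.2 / 3.41 = -0.938

-0.938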